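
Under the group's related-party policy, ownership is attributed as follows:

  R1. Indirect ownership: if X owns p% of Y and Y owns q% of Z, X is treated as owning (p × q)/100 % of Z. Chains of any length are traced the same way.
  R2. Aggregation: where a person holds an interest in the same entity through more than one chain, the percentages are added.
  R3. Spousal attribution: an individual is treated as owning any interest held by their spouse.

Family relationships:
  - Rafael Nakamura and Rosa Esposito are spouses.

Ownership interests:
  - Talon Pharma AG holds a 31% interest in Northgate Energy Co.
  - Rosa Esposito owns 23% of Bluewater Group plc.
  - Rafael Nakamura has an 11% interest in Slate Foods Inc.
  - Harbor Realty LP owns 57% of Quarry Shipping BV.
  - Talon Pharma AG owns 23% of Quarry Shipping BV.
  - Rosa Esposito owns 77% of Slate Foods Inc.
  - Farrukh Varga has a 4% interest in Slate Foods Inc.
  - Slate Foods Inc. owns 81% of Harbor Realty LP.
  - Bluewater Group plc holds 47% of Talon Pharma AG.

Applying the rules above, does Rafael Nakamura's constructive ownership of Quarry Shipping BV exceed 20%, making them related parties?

Yes

By spousal attribution (R3), Rafael Nakamura is treated as also owning Rosa Esposito's interest in Slate Foods Inc, giving 11% + 77% = 88%.
By spousal attribution (R3), Rafael Nakamura is treated as owning Rosa Esposito's 23% interest in Bluewater Group plc.
Chain via Slate Foods Inc. → Harbor Realty LP (R1): 88% × 81% × 57% = 40.6296% of Quarry Shipping BV.
Chain via Bluewater Group plc → Talon Pharma AG (R1): 23% × 47% × 23% = 2.4863% of Quarry Shipping BV.
Aggregating (R2): 40.6296% + 2.4863% = 43.1159%.
43.1159% exceeds the 20% threshold, so Rafael is a related party to Quarry Shipping BV.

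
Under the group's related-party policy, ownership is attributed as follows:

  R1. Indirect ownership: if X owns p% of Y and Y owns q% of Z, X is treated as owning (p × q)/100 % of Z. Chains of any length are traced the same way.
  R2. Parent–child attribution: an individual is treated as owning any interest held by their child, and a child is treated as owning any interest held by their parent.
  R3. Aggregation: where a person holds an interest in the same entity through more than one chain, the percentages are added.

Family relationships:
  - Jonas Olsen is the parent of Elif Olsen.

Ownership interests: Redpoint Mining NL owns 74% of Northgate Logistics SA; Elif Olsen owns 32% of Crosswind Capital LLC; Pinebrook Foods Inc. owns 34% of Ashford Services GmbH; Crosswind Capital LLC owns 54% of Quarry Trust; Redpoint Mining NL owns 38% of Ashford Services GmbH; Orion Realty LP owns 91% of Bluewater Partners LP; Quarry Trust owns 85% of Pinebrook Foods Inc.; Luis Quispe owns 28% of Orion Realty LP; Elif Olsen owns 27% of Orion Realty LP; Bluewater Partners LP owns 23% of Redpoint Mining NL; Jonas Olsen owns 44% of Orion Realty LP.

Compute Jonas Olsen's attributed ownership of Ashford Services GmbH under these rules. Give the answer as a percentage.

By parent–child attribution (R2), Jonas Olsen is treated as also owning Elif Olsen's interest in Orion Realty LP, giving 44% + 27% = 71%.
By parent–child attribution (R2), Jonas Olsen is treated as owning Elif Olsen's 32% interest in Crosswind Capital LLC.
Chain via Orion Realty LP → Bluewater Partners LP → Redpoint Mining NL (R1): 71% × 91% × 23% × 38% = 5.646914% of Ashford Services GmbH.
Chain via Crosswind Capital LLC → Quarry Trust → Pinebrook Foods Inc. (R1): 32% × 54% × 85% × 34% = 4.99392% of Ashford Services GmbH.
Aggregating (R3): 5.646914% + 4.99392% = 10.640834%.

10.640834%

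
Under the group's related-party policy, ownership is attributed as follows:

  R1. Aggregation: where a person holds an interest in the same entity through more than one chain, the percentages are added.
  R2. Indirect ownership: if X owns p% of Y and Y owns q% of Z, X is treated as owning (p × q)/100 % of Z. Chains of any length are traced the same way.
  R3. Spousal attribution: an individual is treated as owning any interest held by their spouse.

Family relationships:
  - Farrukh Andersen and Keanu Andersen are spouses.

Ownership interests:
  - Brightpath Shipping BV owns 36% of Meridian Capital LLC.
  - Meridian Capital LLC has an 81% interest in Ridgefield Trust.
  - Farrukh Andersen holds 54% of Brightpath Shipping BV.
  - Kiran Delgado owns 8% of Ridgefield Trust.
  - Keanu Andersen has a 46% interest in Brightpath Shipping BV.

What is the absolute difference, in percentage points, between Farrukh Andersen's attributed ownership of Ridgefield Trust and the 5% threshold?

24.16

By spousal attribution (R3), Farrukh Andersen is treated as also owning Keanu Andersen's interest in Brightpath Shipping BV, giving 54% + 46% = 100%.
Chain via Brightpath Shipping BV → Meridian Capital LLC (R2): 100% × 36% × 81% = 29.16% of Ridgefield Trust.
29.16% exceeds the 5% threshold by 24.16 percentage points.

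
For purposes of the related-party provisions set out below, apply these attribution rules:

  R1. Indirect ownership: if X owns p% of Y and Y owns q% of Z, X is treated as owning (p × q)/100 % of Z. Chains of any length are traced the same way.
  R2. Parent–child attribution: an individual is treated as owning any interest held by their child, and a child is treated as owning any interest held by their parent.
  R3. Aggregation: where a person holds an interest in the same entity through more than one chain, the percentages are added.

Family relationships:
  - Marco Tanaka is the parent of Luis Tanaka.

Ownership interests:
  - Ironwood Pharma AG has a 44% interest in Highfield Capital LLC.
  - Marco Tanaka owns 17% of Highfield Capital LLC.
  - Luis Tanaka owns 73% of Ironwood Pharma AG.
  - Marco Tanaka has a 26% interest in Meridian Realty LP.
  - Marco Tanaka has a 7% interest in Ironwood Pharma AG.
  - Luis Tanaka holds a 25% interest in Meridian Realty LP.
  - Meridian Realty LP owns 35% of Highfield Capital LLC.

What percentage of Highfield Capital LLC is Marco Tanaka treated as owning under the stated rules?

By parent–child attribution (R2), Marco Tanaka is treated as also owning Luis Tanaka's interest in Ironwood Pharma AG, giving 7% + 73% = 80%.
By parent–child attribution (R2), Marco Tanaka is treated as also owning Luis Tanaka's interest in Meridian Realty LP, giving 26% + 25% = 51%.
Chain via Ironwood Pharma AG (R1): 80% × 44% = 35.2% of Highfield Capital LLC.
Chain via Meridian Realty LP (R1): 51% × 35% = 17.85% of Highfield Capital LLC.
Direct interest in Highfield Capital LLC: 17%.
Aggregating (R3): 35.2% + 17.85% + 17% = 70.05%.

70.05%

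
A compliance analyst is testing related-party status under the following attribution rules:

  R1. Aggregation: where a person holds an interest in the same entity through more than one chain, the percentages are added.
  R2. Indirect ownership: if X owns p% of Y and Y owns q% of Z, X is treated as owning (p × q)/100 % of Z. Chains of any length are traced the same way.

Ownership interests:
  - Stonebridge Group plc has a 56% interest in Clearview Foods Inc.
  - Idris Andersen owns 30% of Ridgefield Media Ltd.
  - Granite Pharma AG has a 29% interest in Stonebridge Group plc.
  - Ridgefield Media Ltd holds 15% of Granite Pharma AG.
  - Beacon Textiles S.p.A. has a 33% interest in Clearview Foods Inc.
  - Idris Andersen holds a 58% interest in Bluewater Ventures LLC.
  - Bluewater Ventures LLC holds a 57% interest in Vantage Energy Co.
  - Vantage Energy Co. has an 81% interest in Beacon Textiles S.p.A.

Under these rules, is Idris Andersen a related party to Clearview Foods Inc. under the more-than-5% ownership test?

Yes

Chain via Bluewater Ventures LLC → Vantage Energy Co. → Beacon Textiles S.p.A. (R2): 58% × 57% × 81% × 33% = 8.836938% of Clearview Foods Inc.
Chain via Ridgefield Media Ltd → Granite Pharma AG → Stonebridge Group plc (R2): 30% × 15% × 29% × 56% = 0.7308% of Clearview Foods Inc.
Aggregating (R1): 8.836938% + 0.7308% = 9.567738%.
9.567738% exceeds the 5% threshold, so Idris is a related party to Clearview Foods Inc.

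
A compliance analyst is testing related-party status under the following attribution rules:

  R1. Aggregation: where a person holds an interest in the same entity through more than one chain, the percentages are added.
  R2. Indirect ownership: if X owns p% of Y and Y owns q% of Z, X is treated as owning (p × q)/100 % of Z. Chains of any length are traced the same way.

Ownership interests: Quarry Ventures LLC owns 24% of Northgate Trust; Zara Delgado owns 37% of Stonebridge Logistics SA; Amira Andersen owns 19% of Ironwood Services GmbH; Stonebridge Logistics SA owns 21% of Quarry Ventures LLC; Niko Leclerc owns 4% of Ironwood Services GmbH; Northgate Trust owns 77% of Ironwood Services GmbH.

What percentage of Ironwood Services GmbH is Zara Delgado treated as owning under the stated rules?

1.435896%

Chain via Stonebridge Logistics SA → Quarry Ventures LLC → Northgate Trust (R2): 37% × 21% × 24% × 77% = 1.435896% of Ironwood Services GmbH.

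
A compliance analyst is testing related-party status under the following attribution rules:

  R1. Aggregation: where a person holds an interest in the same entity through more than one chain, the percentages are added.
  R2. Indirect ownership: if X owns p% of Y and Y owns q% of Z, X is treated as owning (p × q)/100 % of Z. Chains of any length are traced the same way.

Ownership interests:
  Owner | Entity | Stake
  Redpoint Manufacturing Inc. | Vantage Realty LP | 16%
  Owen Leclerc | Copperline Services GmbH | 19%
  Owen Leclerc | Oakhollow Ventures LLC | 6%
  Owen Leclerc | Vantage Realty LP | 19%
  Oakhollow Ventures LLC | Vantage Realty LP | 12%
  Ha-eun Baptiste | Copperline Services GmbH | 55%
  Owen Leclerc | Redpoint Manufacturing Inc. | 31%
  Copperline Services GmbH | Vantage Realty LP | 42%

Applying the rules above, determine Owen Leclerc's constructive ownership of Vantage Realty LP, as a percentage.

Chain via Copperline Services GmbH (R2): 19% × 42% = 7.98% of Vantage Realty LP.
Chain via Oakhollow Ventures LLC (R2): 6% × 12% = 0.72% of Vantage Realty LP.
Chain via Redpoint Manufacturing Inc. (R2): 31% × 16% = 4.96% of Vantage Realty LP.
Direct interest in Vantage Realty LP: 19%.
Aggregating (R1): 7.98% + 0.72% + 4.96% + 19% = 32.66%.

32.66%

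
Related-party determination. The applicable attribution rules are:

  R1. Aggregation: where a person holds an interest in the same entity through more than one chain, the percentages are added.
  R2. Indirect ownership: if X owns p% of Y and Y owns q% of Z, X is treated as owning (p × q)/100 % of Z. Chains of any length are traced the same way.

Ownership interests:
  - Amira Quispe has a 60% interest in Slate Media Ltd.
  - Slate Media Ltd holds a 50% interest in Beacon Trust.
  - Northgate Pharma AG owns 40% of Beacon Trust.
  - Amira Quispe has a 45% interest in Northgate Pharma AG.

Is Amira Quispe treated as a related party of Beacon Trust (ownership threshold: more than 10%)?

Yes

Chain via Northgate Pharma AG (R2): 45% × 40% = 18% of Beacon Trust.
Chain via Slate Media Ltd (R2): 60% × 50% = 30% of Beacon Trust.
Aggregating (R1): 18% + 30% = 48%.
48% exceeds the 10% threshold, so Amira is a related party to Beacon Trust.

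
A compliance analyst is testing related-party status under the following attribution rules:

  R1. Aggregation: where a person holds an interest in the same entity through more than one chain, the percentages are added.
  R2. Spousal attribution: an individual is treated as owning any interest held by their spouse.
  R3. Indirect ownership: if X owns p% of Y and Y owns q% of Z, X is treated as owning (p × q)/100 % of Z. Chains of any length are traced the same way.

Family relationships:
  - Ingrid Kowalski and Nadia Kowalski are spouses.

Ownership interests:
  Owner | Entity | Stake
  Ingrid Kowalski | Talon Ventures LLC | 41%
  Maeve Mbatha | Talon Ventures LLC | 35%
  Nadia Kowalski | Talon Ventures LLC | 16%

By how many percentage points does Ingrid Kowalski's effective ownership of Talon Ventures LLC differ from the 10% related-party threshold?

47

By spousal attribution (R2), Ingrid Kowalski is treated as also owning Nadia Kowalski's interest in Talon Ventures LLC, giving 41% + 16% = 57%.
Direct interest in Talon Ventures LLC: 57%.
57% exceeds the 10% threshold by 47 percentage points.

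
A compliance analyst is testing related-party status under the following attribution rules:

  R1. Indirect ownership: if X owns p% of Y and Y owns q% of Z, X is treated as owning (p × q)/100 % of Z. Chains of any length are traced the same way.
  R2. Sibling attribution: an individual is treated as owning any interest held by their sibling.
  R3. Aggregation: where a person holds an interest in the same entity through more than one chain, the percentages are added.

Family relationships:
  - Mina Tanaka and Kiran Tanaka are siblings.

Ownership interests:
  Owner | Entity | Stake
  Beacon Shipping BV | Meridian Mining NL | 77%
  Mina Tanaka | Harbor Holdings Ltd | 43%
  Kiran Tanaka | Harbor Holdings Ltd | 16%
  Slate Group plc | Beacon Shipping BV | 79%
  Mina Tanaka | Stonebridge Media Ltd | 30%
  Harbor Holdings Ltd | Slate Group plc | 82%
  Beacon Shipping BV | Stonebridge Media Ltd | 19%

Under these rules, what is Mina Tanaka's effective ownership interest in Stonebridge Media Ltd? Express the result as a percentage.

By sibling attribution (R2), Mina Tanaka is treated as also owning Kiran Tanaka's interest in Harbor Holdings Ltd, giving 43% + 16% = 59%.
Chain via Harbor Holdings Ltd → Slate Group plc → Beacon Shipping BV (R1): 59% × 82% × 79% × 19% = 7.261838% of Stonebridge Media Ltd.
Direct interest in Stonebridge Media Ltd: 30%.
Aggregating (R3): 7.261838% + 30% = 37.261838%.

37.261838%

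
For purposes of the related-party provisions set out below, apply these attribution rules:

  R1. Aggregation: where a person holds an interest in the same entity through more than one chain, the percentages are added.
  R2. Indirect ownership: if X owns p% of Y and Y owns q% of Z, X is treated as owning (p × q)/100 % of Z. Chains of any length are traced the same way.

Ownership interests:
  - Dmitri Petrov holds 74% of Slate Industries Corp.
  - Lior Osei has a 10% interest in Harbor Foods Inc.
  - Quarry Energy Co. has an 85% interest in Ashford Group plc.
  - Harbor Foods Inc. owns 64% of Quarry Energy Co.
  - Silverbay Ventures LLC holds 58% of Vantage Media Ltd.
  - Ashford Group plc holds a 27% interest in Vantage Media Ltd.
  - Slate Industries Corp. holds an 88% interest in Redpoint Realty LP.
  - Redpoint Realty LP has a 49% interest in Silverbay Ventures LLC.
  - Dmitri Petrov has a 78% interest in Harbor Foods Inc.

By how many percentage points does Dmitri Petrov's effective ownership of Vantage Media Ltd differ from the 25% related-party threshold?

4.963744

Chain via Harbor Foods Inc. → Quarry Energy Co. → Ashford Group plc (R2): 78% × 64% × 85% × 27% = 11.45664% of Vantage Media Ltd.
Chain via Slate Industries Corp. → Redpoint Realty LP → Silverbay Ventures LLC (R2): 74% × 88% × 49% × 58% = 18.507104% of Vantage Media Ltd.
Aggregating (R1): 11.45664% + 18.507104% = 29.963744%.
29.963744% exceeds the 25% threshold by 4.963744 percentage points.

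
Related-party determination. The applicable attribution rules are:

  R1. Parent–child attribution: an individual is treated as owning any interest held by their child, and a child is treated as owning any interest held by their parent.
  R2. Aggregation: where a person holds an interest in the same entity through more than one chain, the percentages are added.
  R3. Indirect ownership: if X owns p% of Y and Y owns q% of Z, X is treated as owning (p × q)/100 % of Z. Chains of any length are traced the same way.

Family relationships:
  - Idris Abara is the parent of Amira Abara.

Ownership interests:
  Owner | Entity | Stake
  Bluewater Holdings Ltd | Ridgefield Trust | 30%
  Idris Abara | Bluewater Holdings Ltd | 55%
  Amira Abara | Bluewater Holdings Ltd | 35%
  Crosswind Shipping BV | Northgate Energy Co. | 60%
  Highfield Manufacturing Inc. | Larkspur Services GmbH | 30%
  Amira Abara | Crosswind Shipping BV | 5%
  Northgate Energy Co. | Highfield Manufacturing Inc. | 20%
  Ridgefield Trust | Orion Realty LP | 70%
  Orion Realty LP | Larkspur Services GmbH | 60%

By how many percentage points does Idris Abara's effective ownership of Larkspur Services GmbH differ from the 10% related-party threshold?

1.52

By parent–child attribution (R1), Idris Abara is treated as also owning Amira Abara's interest in Bluewater Holdings Ltd, giving 55% + 35% = 90%.
By parent–child attribution (R1), Idris Abara is treated as owning Amira Abara's 5% interest in Crosswind Shipping BV.
Chain via Bluewater Holdings Ltd → Ridgefield Trust → Orion Realty LP (R3): 90% × 30% × 70% × 60% = 11.34% of Larkspur Services GmbH.
Chain via Crosswind Shipping BV → Northgate Energy Co. → Highfield Manufacturing Inc. (R3): 5% × 60% × 20% × 30% = 0.18% of Larkspur Services GmbH.
Aggregating (R2): 11.34% + 0.18% = 11.52%.
11.52% exceeds the 10% threshold by 1.52 percentage points.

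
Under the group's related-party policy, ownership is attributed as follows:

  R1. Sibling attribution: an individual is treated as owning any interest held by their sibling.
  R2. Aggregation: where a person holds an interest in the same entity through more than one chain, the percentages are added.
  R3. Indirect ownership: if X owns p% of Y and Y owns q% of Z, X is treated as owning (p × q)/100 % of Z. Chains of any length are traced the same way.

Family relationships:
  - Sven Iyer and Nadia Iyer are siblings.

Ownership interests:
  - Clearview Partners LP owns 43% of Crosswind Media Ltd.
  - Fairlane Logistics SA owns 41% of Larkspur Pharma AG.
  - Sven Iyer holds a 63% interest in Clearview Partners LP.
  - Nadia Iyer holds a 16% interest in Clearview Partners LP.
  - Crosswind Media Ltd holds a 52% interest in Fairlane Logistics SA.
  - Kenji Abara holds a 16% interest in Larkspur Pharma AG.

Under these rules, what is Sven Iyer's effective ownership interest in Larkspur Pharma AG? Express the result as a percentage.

7.242404%

By sibling attribution (R1), Sven Iyer is treated as also owning Nadia Iyer's interest in Clearview Partners LP, giving 63% + 16% = 79%.
Chain via Clearview Partners LP → Crosswind Media Ltd → Fairlane Logistics SA (R3): 79% × 43% × 52% × 41% = 7.242404% of Larkspur Pharma AG.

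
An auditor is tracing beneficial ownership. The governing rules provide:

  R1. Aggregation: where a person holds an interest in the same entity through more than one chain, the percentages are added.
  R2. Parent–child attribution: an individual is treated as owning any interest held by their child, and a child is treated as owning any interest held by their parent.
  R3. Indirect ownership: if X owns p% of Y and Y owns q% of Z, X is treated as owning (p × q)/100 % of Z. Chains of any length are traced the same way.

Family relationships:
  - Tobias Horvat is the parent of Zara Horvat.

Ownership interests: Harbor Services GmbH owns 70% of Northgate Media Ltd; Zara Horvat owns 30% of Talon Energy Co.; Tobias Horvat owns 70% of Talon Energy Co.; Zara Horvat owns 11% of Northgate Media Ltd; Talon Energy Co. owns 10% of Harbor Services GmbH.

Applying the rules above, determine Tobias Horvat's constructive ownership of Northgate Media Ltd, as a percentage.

By parent–child attribution (R2), Tobias Horvat is treated as also owning Zara Horvat's interest in Talon Energy Co, giving 70% + 30% = 100%.
By parent–child attribution (R2), Tobias Horvat is treated as owning Zara Horvat's 11% interest in Northgate Media Ltd.
Chain via Talon Energy Co. → Harbor Services GmbH (R3): 100% × 10% × 70% = 7% of Northgate Media Ltd.
Direct interest in Northgate Media Ltd: 11%.
Aggregating (R1): 7% + 11% = 18%.

18%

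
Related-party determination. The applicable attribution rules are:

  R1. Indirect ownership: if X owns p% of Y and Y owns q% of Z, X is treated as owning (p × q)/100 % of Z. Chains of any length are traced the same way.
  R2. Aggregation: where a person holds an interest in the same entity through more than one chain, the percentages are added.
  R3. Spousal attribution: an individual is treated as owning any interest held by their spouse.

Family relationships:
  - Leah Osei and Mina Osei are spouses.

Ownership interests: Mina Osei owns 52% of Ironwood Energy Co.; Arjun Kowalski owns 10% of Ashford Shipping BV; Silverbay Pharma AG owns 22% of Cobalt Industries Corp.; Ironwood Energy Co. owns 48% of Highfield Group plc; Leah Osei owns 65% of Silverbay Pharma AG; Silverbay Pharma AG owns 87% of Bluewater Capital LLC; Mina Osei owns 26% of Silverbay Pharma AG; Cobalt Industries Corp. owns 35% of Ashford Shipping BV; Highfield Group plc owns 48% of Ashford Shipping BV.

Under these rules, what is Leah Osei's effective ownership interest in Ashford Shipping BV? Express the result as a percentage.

By spousal attribution (R3), Leah Osei is treated as also owning Mina Osei's interest in Silverbay Pharma AG, giving 65% + 26% = 91%.
By spousal attribution (R3), Leah Osei is treated as owning Mina Osei's 52% interest in Ironwood Energy Co.
Chain via Silverbay Pharma AG → Cobalt Industries Corp. (R1): 91% × 22% × 35% = 7.007% of Ashford Shipping BV.
Chain via Ironwood Energy Co. → Highfield Group plc (R1): 52% × 48% × 48% = 11.9808% of Ashford Shipping BV.
Aggregating (R2): 7.007% + 11.9808% = 18.9878%.

18.9878%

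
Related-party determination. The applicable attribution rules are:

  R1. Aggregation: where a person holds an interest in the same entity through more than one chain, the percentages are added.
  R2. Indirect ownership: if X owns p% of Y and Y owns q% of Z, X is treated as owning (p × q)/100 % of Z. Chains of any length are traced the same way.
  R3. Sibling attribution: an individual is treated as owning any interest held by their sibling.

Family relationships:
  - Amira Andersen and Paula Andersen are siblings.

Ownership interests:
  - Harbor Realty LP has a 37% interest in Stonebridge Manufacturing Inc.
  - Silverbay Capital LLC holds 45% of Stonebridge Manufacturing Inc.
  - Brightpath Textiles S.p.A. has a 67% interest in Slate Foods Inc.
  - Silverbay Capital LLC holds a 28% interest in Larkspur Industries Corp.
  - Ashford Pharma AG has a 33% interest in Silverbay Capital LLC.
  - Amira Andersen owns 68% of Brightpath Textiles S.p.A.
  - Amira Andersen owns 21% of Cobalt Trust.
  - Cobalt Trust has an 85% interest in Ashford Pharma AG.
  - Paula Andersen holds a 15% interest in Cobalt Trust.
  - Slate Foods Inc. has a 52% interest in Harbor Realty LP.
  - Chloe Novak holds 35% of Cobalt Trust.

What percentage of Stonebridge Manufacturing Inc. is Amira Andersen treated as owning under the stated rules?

13.309844%

By sibling attribution (R3), Amira Andersen is treated as also owning Paula Andersen's interest in Cobalt Trust, giving 21% + 15% = 36%.
Chain via Cobalt Trust → Ashford Pharma AG → Silverbay Capital LLC (R2): 36% × 85% × 33% × 45% = 4.5441% of Stonebridge Manufacturing Inc.
Chain via Brightpath Textiles S.p.A. → Slate Foods Inc. → Harbor Realty LP (R2): 68% × 67% × 52% × 37% = 8.765744% of Stonebridge Manufacturing Inc.
Aggregating (R1): 4.5441% + 8.765744% = 13.309844%.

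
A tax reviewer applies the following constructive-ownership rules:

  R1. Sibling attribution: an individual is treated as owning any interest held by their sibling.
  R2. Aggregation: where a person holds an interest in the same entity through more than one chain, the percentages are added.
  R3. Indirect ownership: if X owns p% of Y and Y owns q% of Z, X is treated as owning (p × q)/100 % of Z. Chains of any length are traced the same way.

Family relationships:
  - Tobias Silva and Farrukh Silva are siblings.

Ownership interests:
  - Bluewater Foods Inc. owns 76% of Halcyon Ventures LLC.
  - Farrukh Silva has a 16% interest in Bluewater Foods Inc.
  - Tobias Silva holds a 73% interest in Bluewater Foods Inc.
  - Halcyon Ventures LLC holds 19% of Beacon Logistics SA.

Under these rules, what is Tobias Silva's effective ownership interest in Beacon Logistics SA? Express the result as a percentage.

By sibling attribution (R1), Tobias Silva is treated as also owning Farrukh Silva's interest in Bluewater Foods Inc, giving 73% + 16% = 89%.
Chain via Bluewater Foods Inc. → Halcyon Ventures LLC (R3): 89% × 76% × 19% = 12.8516% of Beacon Logistics SA.

12.8516%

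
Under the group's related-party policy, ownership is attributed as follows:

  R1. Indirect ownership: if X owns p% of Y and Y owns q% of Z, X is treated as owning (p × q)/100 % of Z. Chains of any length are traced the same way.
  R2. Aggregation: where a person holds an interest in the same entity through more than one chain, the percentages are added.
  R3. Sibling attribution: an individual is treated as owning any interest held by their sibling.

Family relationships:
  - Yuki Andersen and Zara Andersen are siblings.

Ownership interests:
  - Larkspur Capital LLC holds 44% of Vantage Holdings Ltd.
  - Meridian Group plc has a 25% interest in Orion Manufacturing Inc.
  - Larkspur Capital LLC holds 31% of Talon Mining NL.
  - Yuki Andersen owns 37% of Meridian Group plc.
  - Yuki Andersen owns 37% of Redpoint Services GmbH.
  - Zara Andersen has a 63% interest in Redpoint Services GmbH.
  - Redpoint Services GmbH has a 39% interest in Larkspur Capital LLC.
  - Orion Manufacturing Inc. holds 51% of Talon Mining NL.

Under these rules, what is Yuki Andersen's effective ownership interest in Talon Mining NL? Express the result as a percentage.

16.8075%

By sibling attribution (R3), Yuki Andersen is treated as also owning Zara Andersen's interest in Redpoint Services GmbH, giving 37% + 63% = 100%.
Chain via Redpoint Services GmbH → Larkspur Capital LLC (R1): 100% × 39% × 31% = 12.09% of Talon Mining NL.
Chain via Meridian Group plc → Orion Manufacturing Inc. (R1): 37% × 25% × 51% = 4.7175% of Talon Mining NL.
Aggregating (R2): 12.09% + 4.7175% = 16.8075%.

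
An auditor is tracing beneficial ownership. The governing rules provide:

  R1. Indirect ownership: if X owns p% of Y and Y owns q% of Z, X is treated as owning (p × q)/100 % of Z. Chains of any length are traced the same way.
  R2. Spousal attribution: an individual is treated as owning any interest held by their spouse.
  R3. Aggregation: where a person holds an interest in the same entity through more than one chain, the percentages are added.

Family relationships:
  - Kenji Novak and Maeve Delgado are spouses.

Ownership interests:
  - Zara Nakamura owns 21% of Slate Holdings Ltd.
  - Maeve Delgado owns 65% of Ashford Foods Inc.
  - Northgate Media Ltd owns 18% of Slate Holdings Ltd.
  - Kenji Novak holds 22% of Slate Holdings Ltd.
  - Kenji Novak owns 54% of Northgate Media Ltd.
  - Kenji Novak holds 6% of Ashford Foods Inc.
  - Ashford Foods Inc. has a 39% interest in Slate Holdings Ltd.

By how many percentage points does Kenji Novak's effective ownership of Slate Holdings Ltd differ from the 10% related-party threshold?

By spousal attribution (R2), Kenji Novak is treated as also owning Maeve Delgado's interest in Ashford Foods Inc, giving 6% + 65% = 71%.
Chain via Ashford Foods Inc. (R1): 71% × 39% = 27.69% of Slate Holdings Ltd.
Chain via Northgate Media Ltd (R1): 54% × 18% = 9.72% of Slate Holdings Ltd.
Direct interest in Slate Holdings Ltd: 22%.
Aggregating (R3): 27.69% + 9.72% + 22% = 59.41%.
59.41% exceeds the 10% threshold by 49.41 percentage points.

49.41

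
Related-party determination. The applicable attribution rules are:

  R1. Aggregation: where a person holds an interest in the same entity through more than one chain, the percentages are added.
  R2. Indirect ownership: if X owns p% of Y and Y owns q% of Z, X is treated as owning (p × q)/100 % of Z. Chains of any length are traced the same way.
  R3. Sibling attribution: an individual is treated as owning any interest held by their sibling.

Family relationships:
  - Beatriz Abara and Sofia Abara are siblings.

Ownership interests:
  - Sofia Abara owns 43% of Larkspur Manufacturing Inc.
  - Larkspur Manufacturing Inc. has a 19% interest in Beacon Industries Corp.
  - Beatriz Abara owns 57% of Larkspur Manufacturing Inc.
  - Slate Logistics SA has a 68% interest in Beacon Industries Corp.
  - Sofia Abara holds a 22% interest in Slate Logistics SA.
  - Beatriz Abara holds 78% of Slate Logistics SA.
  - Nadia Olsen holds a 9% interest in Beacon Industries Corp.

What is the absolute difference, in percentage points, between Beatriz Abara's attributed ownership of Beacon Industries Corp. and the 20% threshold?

By sibling attribution (R3), Beatriz Abara is treated as also owning Sofia Abara's interest in Slate Logistics SA, giving 78% + 22% = 100%.
By sibling attribution (R3), Beatriz Abara is treated as also owning Sofia Abara's interest in Larkspur Manufacturing Inc, giving 57% + 43% = 100%.
Chain via Slate Logistics SA (R2): 100% × 68% = 68% of Beacon Industries Corp.
Chain via Larkspur Manufacturing Inc. (R2): 100% × 19% = 19% of Beacon Industries Corp.
Aggregating (R1): 68% + 19% = 87%.
87% exceeds the 20% threshold by 67 percentage points.

67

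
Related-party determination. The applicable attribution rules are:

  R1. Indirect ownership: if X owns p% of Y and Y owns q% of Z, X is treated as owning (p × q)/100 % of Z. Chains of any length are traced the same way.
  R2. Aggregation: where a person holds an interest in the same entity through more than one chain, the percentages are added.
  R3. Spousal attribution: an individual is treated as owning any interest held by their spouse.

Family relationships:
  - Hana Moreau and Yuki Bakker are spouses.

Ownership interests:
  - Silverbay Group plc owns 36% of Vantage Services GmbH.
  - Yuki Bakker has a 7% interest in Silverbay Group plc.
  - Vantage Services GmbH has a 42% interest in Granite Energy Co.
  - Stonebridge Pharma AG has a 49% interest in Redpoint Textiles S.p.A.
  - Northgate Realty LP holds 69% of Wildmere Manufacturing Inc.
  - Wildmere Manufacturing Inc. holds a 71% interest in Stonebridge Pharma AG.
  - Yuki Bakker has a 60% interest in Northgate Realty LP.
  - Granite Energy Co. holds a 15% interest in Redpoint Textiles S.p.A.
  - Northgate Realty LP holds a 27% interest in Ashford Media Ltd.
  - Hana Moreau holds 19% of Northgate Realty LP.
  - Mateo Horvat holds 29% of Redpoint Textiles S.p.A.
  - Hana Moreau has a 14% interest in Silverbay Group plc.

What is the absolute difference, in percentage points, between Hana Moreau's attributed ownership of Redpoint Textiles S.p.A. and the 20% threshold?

By spousal attribution (R3), Hana Moreau is treated as also owning Yuki Bakker's interest in Northgate Realty LP, giving 19% + 60% = 79%.
By spousal attribution (R3), Hana Moreau is treated as also owning Yuki Bakker's interest in Silverbay Group plc, giving 14% + 7% = 21%.
Chain via Northgate Realty LP → Wildmere Manufacturing Inc. → Stonebridge Pharma AG (R1): 79% × 69% × 71% × 49% = 18.964029% of Redpoint Textiles S.p.A.
Chain via Silverbay Group plc → Vantage Services GmbH → Granite Energy Co. (R1): 21% × 36% × 42% × 15% = 0.47628% of Redpoint Textiles S.p.A.
Aggregating (R2): 18.964029% + 0.47628% = 19.440309%.
19.440309% falls short of the 20% threshold by 0.559691 percentage points.

0.559691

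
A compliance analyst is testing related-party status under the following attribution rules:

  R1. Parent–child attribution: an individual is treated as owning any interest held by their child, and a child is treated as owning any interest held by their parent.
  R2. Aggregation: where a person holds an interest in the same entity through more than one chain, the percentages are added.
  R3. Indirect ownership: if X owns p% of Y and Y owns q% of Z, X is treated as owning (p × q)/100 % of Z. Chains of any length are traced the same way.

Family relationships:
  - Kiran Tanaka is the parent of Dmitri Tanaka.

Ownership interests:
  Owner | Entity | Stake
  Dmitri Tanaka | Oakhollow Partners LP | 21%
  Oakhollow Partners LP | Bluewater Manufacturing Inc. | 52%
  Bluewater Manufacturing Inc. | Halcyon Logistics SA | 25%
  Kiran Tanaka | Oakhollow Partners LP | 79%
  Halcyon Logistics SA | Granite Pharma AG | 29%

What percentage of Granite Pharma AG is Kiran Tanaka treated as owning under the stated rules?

By parent–child attribution (R1), Kiran Tanaka is treated as also owning Dmitri Tanaka's interest in Oakhollow Partners LP, giving 79% + 21% = 100%.
Chain via Oakhollow Partners LP → Bluewater Manufacturing Inc. → Halcyon Logistics SA (R3): 100% × 52% × 25% × 29% = 3.77% of Granite Pharma AG.

3.77%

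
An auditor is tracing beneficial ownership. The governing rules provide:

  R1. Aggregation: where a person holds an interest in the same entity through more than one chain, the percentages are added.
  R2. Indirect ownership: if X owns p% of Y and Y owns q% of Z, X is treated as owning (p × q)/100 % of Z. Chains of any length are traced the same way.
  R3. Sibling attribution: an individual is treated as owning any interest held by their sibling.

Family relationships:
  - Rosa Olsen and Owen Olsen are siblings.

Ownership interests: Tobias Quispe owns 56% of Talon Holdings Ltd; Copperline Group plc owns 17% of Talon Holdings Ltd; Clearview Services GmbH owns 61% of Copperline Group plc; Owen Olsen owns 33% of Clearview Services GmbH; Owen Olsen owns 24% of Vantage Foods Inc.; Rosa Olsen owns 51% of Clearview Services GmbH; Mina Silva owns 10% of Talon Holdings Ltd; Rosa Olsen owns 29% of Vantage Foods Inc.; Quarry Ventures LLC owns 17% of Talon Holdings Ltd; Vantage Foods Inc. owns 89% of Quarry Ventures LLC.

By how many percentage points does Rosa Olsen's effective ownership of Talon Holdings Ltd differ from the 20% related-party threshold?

By sibling attribution (R3), Rosa Olsen is treated as also owning Owen Olsen's interest in Clearview Services GmbH, giving 51% + 33% = 84%.
By sibling attribution (R3), Rosa Olsen is treated as also owning Owen Olsen's interest in Vantage Foods Inc, giving 29% + 24% = 53%.
Chain via Clearview Services GmbH → Copperline Group plc (R2): 84% × 61% × 17% = 8.7108% of Talon Holdings Ltd.
Chain via Vantage Foods Inc. → Quarry Ventures LLC (R2): 53% × 89% × 17% = 8.0189% of Talon Holdings Ltd.
Aggregating (R1): 8.7108% + 8.0189% = 16.7297%.
16.7297% falls short of the 20% threshold by 3.2703 percentage points.

3.2703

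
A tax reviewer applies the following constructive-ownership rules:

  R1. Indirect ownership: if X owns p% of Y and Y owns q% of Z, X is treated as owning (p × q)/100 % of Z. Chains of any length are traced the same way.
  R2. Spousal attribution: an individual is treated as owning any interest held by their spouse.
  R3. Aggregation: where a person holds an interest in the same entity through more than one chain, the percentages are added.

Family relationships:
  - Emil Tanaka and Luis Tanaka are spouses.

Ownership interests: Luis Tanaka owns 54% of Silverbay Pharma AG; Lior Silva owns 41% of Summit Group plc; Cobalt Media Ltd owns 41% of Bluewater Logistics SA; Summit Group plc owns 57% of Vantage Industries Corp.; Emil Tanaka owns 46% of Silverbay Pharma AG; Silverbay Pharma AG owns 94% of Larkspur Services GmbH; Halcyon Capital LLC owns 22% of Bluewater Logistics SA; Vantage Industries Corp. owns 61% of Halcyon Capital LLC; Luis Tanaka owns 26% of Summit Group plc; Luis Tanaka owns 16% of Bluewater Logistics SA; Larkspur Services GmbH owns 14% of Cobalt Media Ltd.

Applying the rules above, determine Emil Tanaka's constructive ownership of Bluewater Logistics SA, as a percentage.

By spousal attribution (R2), Emil Tanaka is treated as also owning Luis Tanaka's interest in Silverbay Pharma AG, giving 46% + 54% = 100%.
By spousal attribution (R2), Emil Tanaka is treated as owning Luis Tanaka's 26% interest in Summit Group plc.
By spousal attribution (R2), Emil Tanaka is treated as owning Luis Tanaka's 16% interest in Bluewater Logistics SA.
Chain via Silverbay Pharma AG → Larkspur Services GmbH → Cobalt Media Ltd (R1): 100% × 94% × 14% × 41% = 5.3956% of Bluewater Logistics SA.
Chain via Summit Group plc → Vantage Industries Corp. → Halcyon Capital LLC (R1): 26% × 57% × 61% × 22% = 1.988844% of Bluewater Logistics SA.
Direct interest in Bluewater Logistics SA: 16%.
Aggregating (R3): 5.3956% + 1.988844% + 16% = 23.384444%.

23.384444%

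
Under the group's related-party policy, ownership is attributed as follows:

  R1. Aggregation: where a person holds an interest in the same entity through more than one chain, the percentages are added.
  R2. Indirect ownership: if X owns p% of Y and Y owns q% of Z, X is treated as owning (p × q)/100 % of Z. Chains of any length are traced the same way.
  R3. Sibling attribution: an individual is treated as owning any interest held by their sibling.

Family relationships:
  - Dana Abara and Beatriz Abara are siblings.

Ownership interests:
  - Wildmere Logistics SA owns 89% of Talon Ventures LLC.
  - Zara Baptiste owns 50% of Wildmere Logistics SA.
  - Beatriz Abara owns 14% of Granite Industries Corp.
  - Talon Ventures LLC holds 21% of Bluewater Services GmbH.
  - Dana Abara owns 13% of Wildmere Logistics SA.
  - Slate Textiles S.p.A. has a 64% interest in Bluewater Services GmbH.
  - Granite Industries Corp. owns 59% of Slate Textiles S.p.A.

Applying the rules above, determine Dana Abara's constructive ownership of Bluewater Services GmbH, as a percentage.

7.7161%

By sibling attribution (R3), Dana Abara is treated as owning Beatriz Abara's 14% interest in Granite Industries Corp.
Chain via Wildmere Logistics SA → Talon Ventures LLC (R2): 13% × 89% × 21% = 2.4297% of Bluewater Services GmbH.
Chain via Granite Industries Corp. → Slate Textiles S.p.A. (R2): 14% × 59% × 64% = 5.2864% of Bluewater Services GmbH.
Aggregating (R1): 2.4297% + 5.2864% = 7.7161%.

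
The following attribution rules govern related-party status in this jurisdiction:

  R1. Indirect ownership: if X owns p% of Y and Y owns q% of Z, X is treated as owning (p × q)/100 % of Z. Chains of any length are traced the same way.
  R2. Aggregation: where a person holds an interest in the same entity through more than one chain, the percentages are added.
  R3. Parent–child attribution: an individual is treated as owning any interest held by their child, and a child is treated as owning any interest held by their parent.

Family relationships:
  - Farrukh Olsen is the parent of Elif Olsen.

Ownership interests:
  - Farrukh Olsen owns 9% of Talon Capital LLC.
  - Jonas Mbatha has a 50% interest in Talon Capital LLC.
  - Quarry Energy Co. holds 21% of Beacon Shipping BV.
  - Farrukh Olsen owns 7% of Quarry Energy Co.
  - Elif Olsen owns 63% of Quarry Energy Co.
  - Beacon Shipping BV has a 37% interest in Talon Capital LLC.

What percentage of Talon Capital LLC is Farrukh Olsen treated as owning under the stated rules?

14.439%

By parent–child attribution (R3), Farrukh Olsen is treated as also owning Elif Olsen's interest in Quarry Energy Co, giving 7% + 63% = 70%.
Chain via Quarry Energy Co. → Beacon Shipping BV (R1): 70% × 21% × 37% = 5.439% of Talon Capital LLC.
Direct interest in Talon Capital LLC: 9%.
Aggregating (R2): 5.439% + 9% = 14.439%.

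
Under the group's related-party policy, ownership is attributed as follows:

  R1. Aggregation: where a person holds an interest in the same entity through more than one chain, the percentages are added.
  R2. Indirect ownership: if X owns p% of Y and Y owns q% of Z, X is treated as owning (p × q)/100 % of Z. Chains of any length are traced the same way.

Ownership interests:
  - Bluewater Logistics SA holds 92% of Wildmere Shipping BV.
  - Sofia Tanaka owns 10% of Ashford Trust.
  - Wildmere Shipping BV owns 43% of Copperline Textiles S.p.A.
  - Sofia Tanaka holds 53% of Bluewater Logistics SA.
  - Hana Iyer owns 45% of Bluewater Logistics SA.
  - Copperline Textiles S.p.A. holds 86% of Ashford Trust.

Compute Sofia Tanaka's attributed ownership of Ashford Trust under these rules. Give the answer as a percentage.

28.031448%

Chain via Bluewater Logistics SA → Wildmere Shipping BV → Copperline Textiles S.p.A. (R2): 53% × 92% × 43% × 86% = 18.031448% of Ashford Trust.
Direct interest in Ashford Trust: 10%.
Aggregating (R1): 18.031448% + 10% = 28.031448%.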